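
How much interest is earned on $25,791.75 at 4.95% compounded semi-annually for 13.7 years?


Compound interest earned = final amount − principal.
A = P(1 + r/n)^(nt) = $25,791.75 × (1 + 0.0495/2)^(2 × 13.7) = $50,397.85
Interest = A − P = $50,397.85 − $25,791.75 = $24,606.10

Interest = A - P = $24,606.10


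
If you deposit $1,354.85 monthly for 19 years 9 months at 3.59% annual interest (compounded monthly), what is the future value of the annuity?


Future value of an ordinary annuity: FV = PMT × ((1 + r)^n − 1) / r
Monthly rate r = 0.0359/12 ≈ 0.00299167, n = 237
FV = $1,354.85 × ((1 + 0.0359/12)^237 − 1) / (0.0359/12)
FV = $1,354.85 × 344.242695
FV = $466,397.22

FV = PMT × ((1+r)^n - 1)/r = $466,397.22


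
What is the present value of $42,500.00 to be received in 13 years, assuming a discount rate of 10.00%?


Present value formula: PV = FV / (1 + r)^t
PV = $42,500.00 / (1 + 0.1)^13
PV = $42,500.00 / 3.452271
PV = $12,310.74

PV = FV / (1 + r)^t = $12,310.74


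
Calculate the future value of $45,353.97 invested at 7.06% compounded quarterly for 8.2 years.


Compound interest formula: A = P(1 + r/n)^(nt)
A = $45,353.97 × (1 + 0.0706/4)^(4 × 8.2)
Growth factor: (1 + 0.0706/4)^32.8 = 1.7751241
A = $45,353.97 × 1.7751241
A = $80,508.93

A = P(1 + r/n)^(nt) = $80,508.93


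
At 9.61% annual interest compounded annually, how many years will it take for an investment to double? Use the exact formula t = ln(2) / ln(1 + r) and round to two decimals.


Doubling condition: (1 + r)^t = 2
Take ln of both sides: t × ln(1 + r) = ln(2)
t = ln(2) / ln(1 + r)
t = 0.693147 / 0.091758
t = 7.55

t = ln(2) / ln(1 + r) = 7.55 years


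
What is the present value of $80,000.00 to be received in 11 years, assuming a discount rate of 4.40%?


Present value formula: PV = FV / (1 + r)^t
PV = $80,000.00 / (1 + 0.044)^11
PV = $80,000.00 / 1.60585188
PV = $49,817.80

PV = FV / (1 + r)^t = $49,817.80


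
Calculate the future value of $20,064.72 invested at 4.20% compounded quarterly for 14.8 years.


Compound interest formula: A = P(1 + r/n)^(nt)
A = $20,064.72 × (1 + 0.042/4)^(4 × 14.8)
Growth factor: (1 + 0.042/4)^59.2 = 1.8558805
A = $20,064.72 × 1.8558805
A = $37,237.72

A = P(1 + r/n)^(nt) = $37,237.72


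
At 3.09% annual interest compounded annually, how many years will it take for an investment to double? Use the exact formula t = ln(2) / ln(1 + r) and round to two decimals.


Doubling condition: (1 + r)^t = 2
Take ln of both sides: t × ln(1 + r) = ln(2)
t = ln(2) / ln(1 + r)
t = 0.693147 / 0.030432
t = 22.78

t = ln(2) / ln(1 + r) = 22.78 years


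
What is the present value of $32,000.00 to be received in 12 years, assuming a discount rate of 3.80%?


Present value formula: PV = FV / (1 + r)^t
PV = $32,000.00 / (1 + 0.038)^12
PV = $32,000.00 / 1.564474
PV = $20,454.16

PV = FV / (1 + r)^t = $20,454.16


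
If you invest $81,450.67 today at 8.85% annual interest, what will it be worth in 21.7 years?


Future value formula: FV = PV × (1 + r)^t
FV = $81,450.67 × (1 + 0.0885)^21.7
FV = $81,450.67 × 6.297628
FV = $512,946.02

FV = PV × (1 + r)^t = $512,946.02


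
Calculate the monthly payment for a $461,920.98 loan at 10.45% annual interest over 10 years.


Loan payment formula: PMT = PV × r / (1 − (1 + r)^(−n))
Monthly rate r = 0.1045/12 ≈ 0.00870833, n = 120 months
Denominator: 1 − (1 + 0.1045/12)^(−120) = 0.6467136
PMT = $461,920.98 × (0.1045/12) / 0.6467136
PMT = $6,220.01 per month

PMT = PV × r / (1-(1+r)^(-n)) = $6,220.01/month


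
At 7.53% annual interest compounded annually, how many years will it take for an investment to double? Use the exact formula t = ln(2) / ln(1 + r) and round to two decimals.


Doubling condition: (1 + r)^t = 2
Take ln of both sides: t × ln(1 + r) = ln(2)
t = ln(2) / ln(1 + r)
t = 0.693147 / 0.072600
t = 9.55

t = ln(2) / ln(1 + r) = 9.55 years


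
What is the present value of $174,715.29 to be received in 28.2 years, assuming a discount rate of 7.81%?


Present value formula: PV = FV / (1 + r)^t
PV = $174,715.29 / (1 + 0.0781)^28.2
PV = $174,715.29 / 8.336526
PV = $20,957.81

PV = FV / (1 + r)^t = $20,957.81


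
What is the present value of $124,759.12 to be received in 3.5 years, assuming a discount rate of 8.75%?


Present value formula: PV = FV / (1 + r)^t
PV = $124,759.12 / (1 + 0.0875)^3.5
PV = $124,759.12 / 1.3412274
PV = $93,018.62

PV = FV / (1 + r)^t = $93,018.62


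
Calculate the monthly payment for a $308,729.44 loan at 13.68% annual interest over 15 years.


Loan payment formula: PMT = PV × r / (1 − (1 + r)^(−n))
Monthly rate r = 0.1368/12 = 0.0114, n = 180 months
Denominator: 1 − (1 + 0.1368/12)^(−180) = 0.870022
PMT = $308,729.44 × (0.1368/12) / 0.870022
PMT = $4,045.32 per month

PMT = PV × r / (1-(1+r)^(-n)) = $4,045.32/month


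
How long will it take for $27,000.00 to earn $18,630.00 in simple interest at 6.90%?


Rearrange the simple interest formula for t:
I = P × r × t  ⇒  t = I / (P × r)
t = $18,630.00 / ($27,000.00 × 0.069)
t = 10

t = I/(P×r) = 10 years


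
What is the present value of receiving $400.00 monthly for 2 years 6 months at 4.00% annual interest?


Present value of an ordinary annuity: PV = PMT × (1 − (1 + r)^(−n)) / r
Monthly rate r = 0.04/12 ≈ 0.00333333, n = 30
PV = $400.00 × (1 − (1 + 0.04/12)^(−30)) / (0.04/12)
PV = $400.00 × 28.503629
PV = $11,401.45

PV = PMT × (1-(1+r)^(-n))/r = $11,401.45


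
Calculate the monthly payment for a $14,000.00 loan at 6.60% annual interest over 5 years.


Loan payment formula: PMT = PV × r / (1 − (1 + r)^(−n))
Monthly rate r = 0.066/12 = 0.0055, n = 60 months
Denominator: 1 − (1 + 0.066/12)^(−60) = 0.280426
PMT = $14,000.00 × (0.066/12) / 0.280426
PMT = $274.58 per month

PMT = PV × r / (1-(1+r)^(-n)) = $274.58/month


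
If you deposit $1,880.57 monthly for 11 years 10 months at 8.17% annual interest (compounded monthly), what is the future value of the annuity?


Future value of an ordinary annuity: FV = PMT × ((1 + r)^n − 1) / r
Monthly rate r = 0.0817/12 ≈ 0.00680833, n = 142
FV = $1,880.57 × ((1 + 0.0817/12)^142 − 1) / (0.0817/12)
FV = $1,880.57 × 238.071781
FV = $447,710.65

FV = PMT × ((1+r)^n - 1)/r = $447,710.65


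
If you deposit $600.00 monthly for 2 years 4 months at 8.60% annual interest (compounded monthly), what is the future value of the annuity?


Future value of an ordinary annuity: FV = PMT × ((1 + r)^n − 1) / r
Monthly rate r = 0.086/12 ≈ 0.00716667, n = 28
FV = $600.00 × ((1 + 0.086/12)^28 − 1) / (0.086/12)
FV = $600.00 × 30.885062
FV = $18,531.04

FV = PMT × ((1+r)^n - 1)/r = $18,531.04


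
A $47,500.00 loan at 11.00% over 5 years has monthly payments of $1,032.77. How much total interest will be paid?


Total paid over the life of the loan = PMT × n.
Total paid = $1,032.77 × 60 = $61,966.20
Total interest = total paid − principal = $61,966.20 − $47,500.00 = $14,466.20

Total interest = (PMT × n) - PV = $14,466.20


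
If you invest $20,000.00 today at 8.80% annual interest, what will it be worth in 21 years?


Future value formula: FV = PV × (1 + r)^t
FV = $20,000.00 × (1 + 0.088)^21
FV = $20,000.00 × 5.8776917
FV = $117,553.83

FV = PV × (1 + r)^t = $117,553.83


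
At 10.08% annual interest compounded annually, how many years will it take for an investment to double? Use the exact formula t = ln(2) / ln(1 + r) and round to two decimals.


Doubling condition: (1 + r)^t = 2
Take ln of both sides: t × ln(1 + r) = ln(2)
t = ln(2) / ln(1 + r)
t = 0.693147 / 0.096037
t = 7.22

t = ln(2) / ln(1 + r) = 7.22 years


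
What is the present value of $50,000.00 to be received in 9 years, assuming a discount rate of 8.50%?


Present value formula: PV = FV / (1 + r)^t
PV = $50,000.00 / (1 + 0.085)^9
PV = $50,000.00 / 2.083856
PV = $23,993.98

PV = FV / (1 + r)^t = $23,993.98


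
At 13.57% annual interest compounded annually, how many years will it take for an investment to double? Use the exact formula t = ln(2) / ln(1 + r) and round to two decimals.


Doubling condition: (1 + r)^t = 2
Take ln of both sides: t × ln(1 + r) = ln(2)
t = ln(2) / ln(1 + r)
t = 0.693147 / 0.127249
t = 5.45

t = ln(2) / ln(1 + r) = 5.45 years


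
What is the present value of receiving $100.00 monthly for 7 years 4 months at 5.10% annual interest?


Present value of an ordinary annuity: PV = PMT × (1 − (1 + r)^(−n)) / r
Monthly rate r = 0.051/12 = 0.00425, n = 88
PV = $100.00 × (1 − (1 + 0.051/12)^(−88)) / (0.051/12)
PV = $100.00 × 73.288858
PV = $7,328.89

PV = PMT × (1-(1+r)^(-n))/r = $7,328.89


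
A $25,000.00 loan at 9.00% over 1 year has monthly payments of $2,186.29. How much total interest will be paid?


Total paid over the life of the loan = PMT × n.
Total paid = $2,186.29 × 12 = $26,235.48
Total interest = total paid − principal = $26,235.48 − $25,000.00 = $1,235.48

Total interest = (PMT × n) - PV = $1,235.48


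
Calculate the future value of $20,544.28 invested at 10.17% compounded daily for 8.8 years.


Compound interest formula: A = P(1 + r/n)^(nt)
A = $20,544.28 × (1 + 0.1017/365)^(365 × 8.8)
Growth factor: (1 + 0.1017/365)^3212 = 2.4469328
A = $20,544.28 × 2.4469328
A = $50,270.47

A = P(1 + r/n)^(nt) = $50,270.47


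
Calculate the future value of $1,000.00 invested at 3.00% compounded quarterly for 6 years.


Compound interest formula: A = P(1 + r/n)^(nt)
A = $1,000.00 × (1 + 0.03/4)^(4 × 6)
Growth factor: (1 + 0.03/4)^24 = 1.196414
A = $1,000.00 × 1.196414
A = $1,196.41

A = P(1 + r/n)^(nt) = $1,196.41


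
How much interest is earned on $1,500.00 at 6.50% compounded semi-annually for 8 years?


Compound interest earned = final amount − principal.
A = P(1 + r/n)^(nt) = $1,500.00 × (1 + 0.065/2)^(2 × 8) = $2,502.26
Interest = A − P = $2,502.26 − $1,500.00 = $1,002.26

Interest = A - P = $1,002.26


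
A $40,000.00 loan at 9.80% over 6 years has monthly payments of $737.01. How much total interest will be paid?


Total paid over the life of the loan = PMT × n.
Total paid = $737.01 × 72 = $53,064.72
Total interest = total paid − principal = $53,064.72 − $40,000.00 = $13,064.72

Total interest = (PMT × n) - PV = $13,064.72


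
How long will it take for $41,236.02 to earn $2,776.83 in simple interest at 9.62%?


Rearrange the simple interest formula for t:
I = P × r × t  ⇒  t = I / (P × r)
t = $2,776.83 / ($41,236.02 × 0.0962)
t = 0.7

t = I/(P×r) = 0.7 years


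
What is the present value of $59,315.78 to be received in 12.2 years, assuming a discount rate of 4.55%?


Present value formula: PV = FV / (1 + r)^t
PV = $59,315.78 / (1 + 0.0455)^12.2
PV = $59,315.78 / 1.7208906
PV = $34,468.07

PV = FV / (1 + r)^t = $34,468.07


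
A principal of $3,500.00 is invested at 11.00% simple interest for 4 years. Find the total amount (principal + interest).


Total amount formula: A = P(1 + rt) = P + P·r·t
Interest: I = P × r × t = $3,500.00 × 0.11 × 4 = $1,540.00
A = P + I = $3,500.00 + $1,540.00 = $5,040.00

A = P + I = P(1 + rt) = $5,040.00


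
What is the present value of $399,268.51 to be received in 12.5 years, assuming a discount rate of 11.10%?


Present value formula: PV = FV / (1 + r)^t
PV = $399,268.51 / (1 + 0.111)^12.5
PV = $399,268.51 / 3.7275694
PV = $107,112.29

PV = FV / (1 + r)^t = $107,112.29


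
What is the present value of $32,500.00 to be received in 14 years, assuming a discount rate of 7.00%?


Present value formula: PV = FV / (1 + r)^t
PV = $32,500.00 / (1 + 0.07)^14
PV = $32,500.00 / 2.578534
PV = $12,604.06

PV = FV / (1 + r)^t = $12,604.06


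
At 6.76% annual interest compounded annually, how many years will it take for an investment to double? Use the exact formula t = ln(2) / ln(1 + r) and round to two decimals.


Doubling condition: (1 + r)^t = 2
Take ln of both sides: t × ln(1 + r) = ln(2)
t = ln(2) / ln(1 + r)
t = 0.693147 / 0.065413
t = 10.60

t = ln(2) / ln(1 + r) = 10.60 years


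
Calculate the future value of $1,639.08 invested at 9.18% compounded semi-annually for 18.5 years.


Compound interest formula: A = P(1 + r/n)^(nt)
A = $1,639.08 × (1 + 0.0918/2)^(2 × 18.5)
Growth factor: (1 + 0.0918/2)^37 = 5.2618205
A = $1,639.08 × 5.2618205
A = $8,624.54

A = P(1 + r/n)^(nt) = $8,624.54


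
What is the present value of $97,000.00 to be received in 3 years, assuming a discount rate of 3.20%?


Present value formula: PV = FV / (1 + r)^t
PV = $97,000.00 / (1 + 0.032)^3
PV = $97,000.00 / 1.0991048
PV = $88,253.64

PV = FV / (1 + r)^t = $88,253.64


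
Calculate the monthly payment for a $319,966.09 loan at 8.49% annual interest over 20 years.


Loan payment formula: PMT = PV × r / (1 − (1 + r)^(−n))
Monthly rate r = 0.0849/12 = 0.007075, n = 240 months
Denominator: 1 − (1 + 0.0849/12)^(−240) = 0.815853
PMT = $319,966.09 × (0.0849/12) / 0.815853
PMT = $2,774.72 per month

PMT = PV × r / (1-(1+r)^(-n)) = $2,774.72/month


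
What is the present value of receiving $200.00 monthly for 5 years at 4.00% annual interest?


Present value of an ordinary annuity: PV = PMT × (1 − (1 + r)^(−n)) / r
Monthly rate r = 0.04/12 ≈ 0.00333333, n = 60
PV = $200.00 × (1 − (1 + 0.04/12)^(−60)) / (0.04/12)
PV = $200.00 × 54.299069
PV = $10,859.81

PV = PMT × (1-(1+r)^(-n))/r = $10,859.81


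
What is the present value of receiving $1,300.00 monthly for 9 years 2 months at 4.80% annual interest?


Present value of an ordinary annuity: PV = PMT × (1 − (1 + r)^(−n)) / r
Monthly rate r = 0.048/12 = 0.004, n = 110
PV = $1,300.00 × (1 − (1 + 0.048/12)^(−110)) / (0.048/12)
PV = $1,300.00 × 88.849521
PV = $115,504.38

PV = PMT × (1-(1+r)^(-n))/r = $115,504.38


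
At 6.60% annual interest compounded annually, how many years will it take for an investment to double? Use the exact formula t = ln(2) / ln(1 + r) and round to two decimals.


Doubling condition: (1 + r)^t = 2
Take ln of both sides: t × ln(1 + r) = ln(2)
t = ln(2) / ln(1 + r)
t = 0.693147 / 0.063913
t = 10.85

t = ln(2) / ln(1 + r) = 10.85 years


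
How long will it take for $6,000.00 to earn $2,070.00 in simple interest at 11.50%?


Rearrange the simple interest formula for t:
I = P × r × t  ⇒  t = I / (P × r)
t = $2,070.00 / ($6,000.00 × 0.115)
t = 3

t = I/(P×r) = 3 years


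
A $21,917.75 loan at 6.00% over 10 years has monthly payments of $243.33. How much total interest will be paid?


Total paid over the life of the loan = PMT × n.
Total paid = $243.33 × 120 = $29,199.60
Total interest = total paid − principal = $29,199.60 − $21,917.75 = $7,281.85

Total interest = (PMT × n) - PV = $7,281.85


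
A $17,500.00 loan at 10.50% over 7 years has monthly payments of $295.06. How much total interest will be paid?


Total paid over the life of the loan = PMT × n.
Total paid = $295.06 × 84 = $24,785.04
Total interest = total paid − principal = $24,785.04 − $17,500.00 = $7,285.04

Total interest = (PMT × n) - PV = $7,285.04


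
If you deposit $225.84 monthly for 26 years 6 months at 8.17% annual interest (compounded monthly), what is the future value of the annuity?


Future value of an ordinary annuity: FV = PMT × ((1 + r)^n − 1) / r
Monthly rate r = 0.0817/12 ≈ 0.00680833, n = 318
FV = $225.84 × ((1 + 0.0817/12)^318 − 1) / (0.0817/12)
FV = $225.84 × 1123.818392
FV = $253,803.15

FV = PMT × ((1+r)^n - 1)/r = $253,803.15


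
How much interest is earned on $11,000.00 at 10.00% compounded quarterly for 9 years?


Compound interest earned = final amount − principal.
A = P(1 + r/n)^(nt) = $11,000.00 × (1 + 0.1/4)^(4 × 9) = $26,757.89
Interest = A − P = $26,757.89 − $11,000.00 = $15,757.89

Interest = A - P = $15,757.89


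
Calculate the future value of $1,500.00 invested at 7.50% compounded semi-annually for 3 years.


Compound interest formula: A = P(1 + r/n)^(nt)
A = $1,500.00 × (1 + 0.075/2)^(2 × 3)
Growth factor: (1 + 0.075/2)^6 = 1.247179
A = $1,500.00 × 1.247179
A = $1,870.77

A = P(1 + r/n)^(nt) = $1,870.77


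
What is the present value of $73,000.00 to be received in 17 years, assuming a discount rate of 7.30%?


Present value formula: PV = FV / (1 + r)^t
PV = $73,000.00 / (1 + 0.073)^17
PV = $73,000.00 / 3.312800
PV = $22,035.74

PV = FV / (1 + r)^t = $22,035.74


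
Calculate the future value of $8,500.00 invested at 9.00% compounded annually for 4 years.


Compound interest formula: A = P(1 + r/n)^(nt)
A = $8,500.00 × (1 + 0.09/1)^(1 × 4)
Growth factor: (1 + 0.09/1)^4 = 1.4115816
A = $8,500.00 × 1.4115816
A = $11,998.44

A = P(1 + r/n)^(nt) = $11,998.44


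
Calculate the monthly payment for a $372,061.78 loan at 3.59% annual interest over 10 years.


Loan payment formula: PMT = PV × r / (1 − (1 + r)^(−n))
Monthly rate r = 0.0359/12 ≈ 0.00299167, n = 120 months
Denominator: 1 − (1 + 0.0359/12)^(−120) = 0.3012513
PMT = $372,061.78 × (0.0359/12) / 0.3012513
PMT = $3,694.87 per month

PMT = PV × r / (1-(1+r)^(-n)) = $3,694.87/month


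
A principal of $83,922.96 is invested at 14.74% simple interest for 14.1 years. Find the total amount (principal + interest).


Total amount formula: A = P(1 + rt) = P + P·r·t
Interest: I = P × r × t = $83,922.96 × 0.1474 × 14.1 = $174,420.44
A = P + I = $83,922.96 + $174,420.44 = $258,343.40

A = P + I = P(1 + rt) = $258,343.40


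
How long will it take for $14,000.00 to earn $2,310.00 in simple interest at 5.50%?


Rearrange the simple interest formula for t:
I = P × r × t  ⇒  t = I / (P × r)
t = $2,310.00 / ($14,000.00 × 0.055)
t = 3

t = I/(P×r) = 3 years


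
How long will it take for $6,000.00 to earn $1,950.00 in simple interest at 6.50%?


Rearrange the simple interest formula for t:
I = P × r × t  ⇒  t = I / (P × r)
t = $1,950.00 / ($6,000.00 × 0.065)
t = 5

t = I/(P×r) = 5 years


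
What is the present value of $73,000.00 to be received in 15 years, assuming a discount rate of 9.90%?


Present value formula: PV = FV / (1 + r)^t
PV = $73,000.00 / (1 + 0.099)^15
PV = $73,000.00 / 4.1206468
PV = $17,715.67

PV = FV / (1 + r)^t = $17,715.67


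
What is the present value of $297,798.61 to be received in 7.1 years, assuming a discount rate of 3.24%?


Present value formula: PV = FV / (1 + r)^t
PV = $297,798.61 / (1 + 0.0324)^7.1
PV = $297,798.61 / 1.2540671
PV = $237,466.25

PV = FV / (1 + r)^t = $237,466.25


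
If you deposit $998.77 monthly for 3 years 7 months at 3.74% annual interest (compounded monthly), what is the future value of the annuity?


Future value of an ordinary annuity: FV = PMT × ((1 + r)^n − 1) / r
Monthly rate r = 0.0374/12 ≈ 0.00311667, n = 43
FV = $998.77 × ((1 + 0.0374/12)^43 − 1) / (0.0374/12)
FV = $998.77 × 45.938054
FV = $45,881.55

FV = PMT × ((1+r)^n - 1)/r = $45,881.55


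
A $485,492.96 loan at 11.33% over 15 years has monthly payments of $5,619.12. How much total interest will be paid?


Total paid over the life of the loan = PMT × n.
Total paid = $5,619.12 × 180 = $1,011,441.60
Total interest = total paid − principal = $1,011,441.60 − $485,492.96 = $525,948.64

Total interest = (PMT × n) - PV = $525,948.64


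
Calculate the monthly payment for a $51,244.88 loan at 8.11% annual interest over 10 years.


Loan payment formula: PMT = PV × r / (1 − (1 + r)^(−n))
Monthly rate r = 0.0811/12 ≈ 0.00675833, n = 120 months
Denominator: 1 − (1 + 0.0811/12)^(−120) = 0.554372
PMT = $51,244.88 × (0.0811/12) / 0.554372
PMT = $624.72 per month

PMT = PV × r / (1-(1+r)^(-n)) = $624.72/month


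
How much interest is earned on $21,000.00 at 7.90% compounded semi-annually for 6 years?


Compound interest earned = final amount − principal.
A = P(1 + r/n)^(nt) = $21,000.00 × (1 + 0.079/2)^(2 × 6) = $33,428.22
Interest = A − P = $33,428.22 − $21,000.00 = $12,428.22

Interest = A - P = $12,428.22


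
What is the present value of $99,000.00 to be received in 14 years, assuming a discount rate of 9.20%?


Present value formula: PV = FV / (1 + r)^t
PV = $99,000.00 / (1 + 0.092)^14
PV = $99,000.00 / 3.428601
PV = $28,874.75

PV = FV / (1 + r)^t = $28,874.75


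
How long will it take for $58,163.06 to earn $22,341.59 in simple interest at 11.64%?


Rearrange the simple interest formula for t:
I = P × r × t  ⇒  t = I / (P × r)
t = $22,341.59 / ($58,163.06 × 0.1164)
t = 3.3

t = I/(P×r) = 3.3 years


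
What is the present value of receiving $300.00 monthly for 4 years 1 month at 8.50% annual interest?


Present value of an ordinary annuity: PV = PMT × (1 − (1 + r)^(−n)) / r
Monthly rate r = 0.085/12 ≈ 0.00708333, n = 49
PV = $300.00 × (1 − (1 + 0.085/12)^(−49)) / (0.085/12)
PV = $300.00 × 41.278355
PV = $12,383.51

PV = PMT × (1-(1+r)^(-n))/r = $12,383.51


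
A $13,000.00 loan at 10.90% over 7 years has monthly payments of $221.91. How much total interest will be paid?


Total paid over the life of the loan = PMT × n.
Total paid = $221.91 × 84 = $18,640.44
Total interest = total paid − principal = $18,640.44 − $13,000.00 = $5,640.44

Total interest = (PMT × n) - PV = $5,640.44


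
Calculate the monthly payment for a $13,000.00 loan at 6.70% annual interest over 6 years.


Loan payment formula: PMT = PV × r / (1 − (1 + r)^(−n))
Monthly rate r = 0.067/12 ≈ 0.00558333, n = 72 months
Denominator: 1 − (1 + 0.067/12)^(−72) = 0.330271
PMT = $13,000.00 × (0.067/12) / 0.330271
PMT = $219.77 per month

PMT = PV × r / (1-(1+r)^(-n)) = $219.77/month


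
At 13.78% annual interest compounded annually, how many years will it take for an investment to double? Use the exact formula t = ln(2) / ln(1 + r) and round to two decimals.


Doubling condition: (1 + r)^t = 2
Take ln of both sides: t × ln(1 + r) = ln(2)
t = ln(2) / ln(1 + r)
t = 0.693147 / 0.129097
t = 5.37

t = ln(2) / ln(1 + r) = 5.37 years


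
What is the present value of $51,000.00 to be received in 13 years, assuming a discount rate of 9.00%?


Present value formula: PV = FV / (1 + r)^t
PV = $51,000.00 / (1 + 0.09)^13
PV = $51,000.00 / 3.065805
PV = $16,635.11

PV = FV / (1 + r)^t = $16,635.11


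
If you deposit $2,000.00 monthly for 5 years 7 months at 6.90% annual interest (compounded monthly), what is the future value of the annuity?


Future value of an ordinary annuity: FV = PMT × ((1 + r)^n − 1) / r
Monthly rate r = 0.069/12 = 0.00575, n = 67
FV = $2,000.00 × ((1 + 0.069/12)^67 − 1) / (0.069/12)
FV = $2,000.00 × 81.454041
FV = $162,908.08

FV = PMT × ((1+r)^n - 1)/r = $162,908.08


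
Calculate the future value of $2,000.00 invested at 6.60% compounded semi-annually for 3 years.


Compound interest formula: A = P(1 + r/n)^(nt)
A = $2,000.00 × (1 + 0.066/2)^(2 × 3)
Growth factor: (1 + 0.066/2)^6 = 1.215072
A = $2,000.00 × 1.215072
A = $2,430.14

A = P(1 + r/n)^(nt) = $2,430.14


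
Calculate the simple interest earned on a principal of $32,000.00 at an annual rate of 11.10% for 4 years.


Simple interest formula: I = P × r × t
I = $32,000.00 × 0.111 × 4
I = $14,208.00

I = P × r × t = $14,208.00


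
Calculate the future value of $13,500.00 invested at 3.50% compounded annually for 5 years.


Compound interest formula: A = P(1 + r/n)^(nt)
A = $13,500.00 × (1 + 0.035/1)^(1 × 5)
Growth factor: (1 + 0.035/1)^5 = 1.1876863
A = $13,500.00 × 1.1876863
A = $16,033.77

A = P(1 + r/n)^(nt) = $16,033.77


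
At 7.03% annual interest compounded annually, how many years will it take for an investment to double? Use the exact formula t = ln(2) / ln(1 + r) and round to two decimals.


Doubling condition: (1 + r)^t = 2
Take ln of both sides: t × ln(1 + r) = ln(2)
t = ln(2) / ln(1 + r)
t = 0.693147 / 0.067939
t = 10.20

t = ln(2) / ln(1 + r) = 10.20 years


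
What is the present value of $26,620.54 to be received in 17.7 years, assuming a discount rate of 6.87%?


Present value formula: PV = FV / (1 + r)^t
PV = $26,620.54 / (1 + 0.0687)^17.7
PV = $26,620.54 / 3.241513
PV = $8,212.38

PV = FV / (1 + r)^t = $8,212.38


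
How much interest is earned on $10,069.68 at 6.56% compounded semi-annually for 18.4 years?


Compound interest earned = final amount − principal.
A = P(1 + r/n)^(nt) = $10,069.68 × (1 + 0.0656/2)^(2 × 18.4) = $33,022.72
Interest = A − P = $33,022.72 − $10,069.68 = $22,953.04

Interest = A - P = $22,953.04


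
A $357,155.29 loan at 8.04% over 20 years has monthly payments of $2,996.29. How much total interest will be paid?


Total paid over the life of the loan = PMT × n.
Total paid = $2,996.29 × 240 = $719,109.60
Total interest = total paid − principal = $719,109.60 − $357,155.29 = $361,954.31

Total interest = (PMT × n) - PV = $361,954.31


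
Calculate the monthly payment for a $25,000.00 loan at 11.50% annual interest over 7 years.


Loan payment formula: PMT = PV × r / (1 − (1 + r)^(−n))
Monthly rate r = 0.115/12 ≈ 0.00958333, n = 84 months
Denominator: 1 − (1 + 0.115/12)^(−84) = 0.551195
PMT = $25,000.00 × (0.115/12) / 0.551195
PMT = $434.66 per month

PMT = PV × r / (1-(1+r)^(-n)) = $434.66/month


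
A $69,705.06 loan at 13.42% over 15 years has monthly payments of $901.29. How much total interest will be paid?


Total paid over the life of the loan = PMT × n.
Total paid = $901.29 × 180 = $162,232.20
Total interest = total paid − principal = $162,232.20 − $69,705.06 = $92,527.14

Total interest = (PMT × n) - PV = $92,527.14


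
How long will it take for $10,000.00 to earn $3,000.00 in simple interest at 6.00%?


Rearrange the simple interest formula for t:
I = P × r × t  ⇒  t = I / (P × r)
t = $3,000.00 / ($10,000.00 × 0.06)
t = 5

t = I/(P×r) = 5 years


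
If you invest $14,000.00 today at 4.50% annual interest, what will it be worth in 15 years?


Future value formula: FV = PV × (1 + r)^t
FV = $14,000.00 × (1 + 0.045)^15
FV = $14,000.00 × 1.935282
FV = $27,093.95

FV = PV × (1 + r)^t = $27,093.95


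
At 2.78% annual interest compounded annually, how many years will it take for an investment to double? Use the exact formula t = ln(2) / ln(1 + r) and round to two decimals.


Doubling condition: (1 + r)^t = 2
Take ln of both sides: t × ln(1 + r) = ln(2)
t = ln(2) / ln(1 + r)
t = 0.693147 / 0.027421
t = 25.28

t = ln(2) / ln(1 + r) = 25.28 years


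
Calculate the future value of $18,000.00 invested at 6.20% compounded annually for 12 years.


Compound interest formula: A = P(1 + r/n)^(nt)
A = $18,000.00 × (1 + 0.062/1)^(1 × 12)
Growth factor: (1 + 0.062/1)^12 = 2.0582314
A = $18,000.00 × 2.0582314
A = $37,048.17

A = P(1 + r/n)^(nt) = $37,048.17


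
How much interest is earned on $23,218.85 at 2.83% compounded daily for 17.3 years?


Compound interest earned = final amount − principal.
A = P(1 + r/n)^(nt) = $23,218.85 × (1 + 0.0283/365)^(365 × 17.3) = $37,884.25
Interest = A − P = $37,884.25 − $23,218.85 = $14,665.40

Interest = A - P = $14,665.40


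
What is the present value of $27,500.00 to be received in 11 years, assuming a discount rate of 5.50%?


Present value formula: PV = FV / (1 + r)^t
PV = $27,500.00 / (1 + 0.055)^11
PV = $27,500.00 / 1.802092
PV = $15,260.04

PV = FV / (1 + r)^t = $15,260.04


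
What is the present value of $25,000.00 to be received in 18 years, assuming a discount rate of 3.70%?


Present value formula: PV = FV / (1 + r)^t
PV = $25,000.00 / (1 + 0.037)^18
PV = $25,000.00 / 1.923170
PV = $12,999.37

PV = FV / (1 + r)^t = $12,999.37


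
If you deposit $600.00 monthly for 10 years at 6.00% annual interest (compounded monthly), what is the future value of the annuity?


Future value of an ordinary annuity: FV = PMT × ((1 + r)^n − 1) / r
Monthly rate r = 0.06/12 = 0.005, n = 120
FV = $600.00 × ((1 + 0.06/12)^120 − 1) / (0.06/12)
FV = $600.00 × 163.879347
FV = $98,327.61

FV = PMT × ((1+r)^n - 1)/r = $98,327.61


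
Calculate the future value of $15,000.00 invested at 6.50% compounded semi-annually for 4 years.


Compound interest formula: A = P(1 + r/n)^(nt)
A = $15,000.00 × (1 + 0.065/2)^(2 × 4)
Growth factor: (1 + 0.065/2)^8 = 1.2915775
A = $15,000.00 × 1.2915775
A = $19,373.66

A = P(1 + r/n)^(nt) = $19,373.66


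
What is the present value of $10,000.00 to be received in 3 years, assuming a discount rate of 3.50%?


Present value formula: PV = FV / (1 + r)^t
PV = $10,000.00 / (1 + 0.035)^3
PV = $10,000.00 / 1.108718
PV = $9,019.43

PV = FV / (1 + r)^t = $9,019.43


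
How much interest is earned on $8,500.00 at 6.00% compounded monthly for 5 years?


Compound interest earned = final amount − principal.
A = P(1 + r/n)^(nt) = $8,500.00 × (1 + 0.06/12)^(12 × 5) = $11,465.23
Interest = A − P = $11,465.23 − $8,500.00 = $2,965.23

Interest = A - P = $2,965.23


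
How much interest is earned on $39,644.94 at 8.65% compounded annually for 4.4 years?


Compound interest earned = final amount − principal.
A = P(1 + r/n)^(nt) = $39,644.94 × (1 + 0.0865/1)^(1 × 4.4) = $57,110.84
Interest = A − P = $57,110.84 − $39,644.94 = $17,465.90

Interest = A - P = $17,465.90


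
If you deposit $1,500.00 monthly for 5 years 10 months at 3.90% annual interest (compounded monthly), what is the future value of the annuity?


Future value of an ordinary annuity: FV = PMT × ((1 + r)^n − 1) / r
Monthly rate r = 0.039/12 = 0.00325, n = 70
FV = $1,500.00 × ((1 + 0.039/12)^70 − 1) / (0.039/12)
FV = $1,500.00 × 78.459816
FV = $117,689.72

FV = PMT × ((1+r)^n - 1)/r = $117,689.72


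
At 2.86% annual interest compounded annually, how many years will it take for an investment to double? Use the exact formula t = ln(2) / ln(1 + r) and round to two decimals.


Doubling condition: (1 + r)^t = 2
Take ln of both sides: t × ln(1 + r) = ln(2)
t = ln(2) / ln(1 + r)
t = 0.693147 / 0.028199
t = 24.58

t = ln(2) / ln(1 + r) = 24.58 years


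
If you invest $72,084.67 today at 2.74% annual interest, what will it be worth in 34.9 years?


Future value formula: FV = PV × (1 + r)^t
FV = $72,084.67 × (1 + 0.0274)^34.9
FV = $72,084.67 × 2.568684
FV = $185,162.74

FV = PV × (1 + r)^t = $185,162.74


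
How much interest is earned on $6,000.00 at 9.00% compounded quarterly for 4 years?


Compound interest earned = final amount − principal.
A = P(1 + r/n)^(nt) = $6,000.00 × (1 + 0.09/4)^(4 × 4) = $8,565.73
Interest = A − P = $8,565.73 − $6,000.00 = $2,565.73

Interest = A - P = $2,565.73


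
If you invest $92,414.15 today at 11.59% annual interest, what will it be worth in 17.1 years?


Future value formula: FV = PV × (1 + r)^t
FV = $92,414.15 × (1 + 0.1159)^17.1
FV = $92,414.15 × 6.522172
FV = $602,740.98

FV = PV × (1 + r)^t = $602,740.98


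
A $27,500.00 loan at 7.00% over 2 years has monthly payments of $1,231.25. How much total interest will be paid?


Total paid over the life of the loan = PMT × n.
Total paid = $1,231.25 × 24 = $29,550.00
Total interest = total paid − principal = $29,550.00 − $27,500.00 = $2,050.00

Total interest = (PMT × n) - PV = $2,050.00


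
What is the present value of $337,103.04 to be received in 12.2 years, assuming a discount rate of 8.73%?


Present value formula: PV = FV / (1 + r)^t
PV = $337,103.04 / (1 + 0.0873)^12.2
PV = $337,103.04 / 2.7762753
PV = $121,422.77

PV = FV / (1 + r)^t = $121,422.77


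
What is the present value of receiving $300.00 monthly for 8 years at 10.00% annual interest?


Present value of an ordinary annuity: PV = PMT × (1 − (1 + r)^(−n)) / r
Monthly rate r = 0.1/12 ≈ 0.00833333, n = 96
PV = $300.00 × (1 − (1 + 0.1/12)^(−96)) / (0.1/12)
PV = $300.00 × 65.901488
PV = $19,770.45

PV = PMT × (1-(1+r)^(-n))/r = $19,770.45


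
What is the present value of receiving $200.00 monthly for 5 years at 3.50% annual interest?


Present value of an ordinary annuity: PV = PMT × (1 − (1 + r)^(−n)) / r
Monthly rate r = 0.035/12 ≈ 0.00291667, n = 60
PV = $200.00 × (1 − (1 + 0.035/12)^(−60)) / (0.035/12)
PV = $200.00 × 54.969988
PV = $10,994.00

PV = PMT × (1-(1+r)^(-n))/r = $10,994.00


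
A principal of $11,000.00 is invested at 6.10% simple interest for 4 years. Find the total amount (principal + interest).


Total amount formula: A = P(1 + rt) = P + P·r·t
Interest: I = P × r × t = $11,000.00 × 0.061 × 4 = $2,684.00
A = P + I = $11,000.00 + $2,684.00 = $13,684.00

A = P + I = P(1 + rt) = $13,684.00


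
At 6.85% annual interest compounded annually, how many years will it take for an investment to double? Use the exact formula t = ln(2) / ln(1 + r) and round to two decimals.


Doubling condition: (1 + r)^t = 2
Take ln of both sides: t × ln(1 + r) = ln(2)
t = ln(2) / ln(1 + r)
t = 0.693147 / 0.066256
t = 10.46

t = ln(2) / ln(1 + r) = 10.46 years


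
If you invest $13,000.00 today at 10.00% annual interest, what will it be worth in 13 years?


Future value formula: FV = PV × (1 + r)^t
FV = $13,000.00 × (1 + 0.1)^13
FV = $13,000.00 × 3.4522712
FV = $44,879.53

FV = PV × (1 + r)^t = $44,879.53


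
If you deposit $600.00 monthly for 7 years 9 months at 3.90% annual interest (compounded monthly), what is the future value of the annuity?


Future value of an ordinary annuity: FV = PMT × ((1 + r)^n − 1) / r
Monthly rate r = 0.039/12 = 0.00325, n = 93
FV = $600.00 × ((1 + 0.039/12)^93 − 1) / (0.039/12)
FV = $600.00 × 108.380469
FV = $65,028.28

FV = PMT × ((1+r)^n - 1)/r = $65,028.28


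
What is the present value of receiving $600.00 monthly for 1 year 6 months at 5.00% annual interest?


Present value of an ordinary annuity: PV = PMT × (1 − (1 + r)^(−n)) / r
Monthly rate r = 0.05/12 ≈ 0.00416667, n = 18
PV = $600.00 × (1 − (1 + 0.05/12)^(−18)) / (0.05/12)
PV = $600.00 × 17.306867
PV = $10,384.12

PV = PMT × (1-(1+r)^(-n))/r = $10,384.12


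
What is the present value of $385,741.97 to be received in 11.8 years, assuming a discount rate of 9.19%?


Present value formula: PV = FV / (1 + r)^t
PV = $385,741.97 / (1 + 0.0919)^11.8
PV = $385,741.97 / 2.8220053
PV = $136,690.73

PV = FV / (1 + r)^t = $136,690.73


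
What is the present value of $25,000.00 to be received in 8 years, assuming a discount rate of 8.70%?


Present value formula: PV = FV / (1 + r)^t
PV = $25,000.00 / (1 + 0.087)^8
PV = $25,000.00 / 1.949110
PV = $12,826.37

PV = FV / (1 + r)^t = $12,826.37


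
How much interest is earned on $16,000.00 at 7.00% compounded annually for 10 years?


Compound interest earned = final amount − principal.
A = P(1 + r/n)^(nt) = $16,000.00 × (1 + 0.07/1)^(1 × 10) = $31,474.42
Interest = A − P = $31,474.42 − $16,000.00 = $15,474.42

Interest = A - P = $15,474.42


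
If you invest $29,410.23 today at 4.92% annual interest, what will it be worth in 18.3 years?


Future value formula: FV = PV × (1 + r)^t
FV = $29,410.23 × (1 + 0.0492)^18.3
FV = $29,410.23 × 2.4082777
FV = $70,828.00

FV = PV × (1 + r)^t = $70,828.00


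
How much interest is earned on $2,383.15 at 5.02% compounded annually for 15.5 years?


Compound interest earned = final amount − principal.
A = P(1 + r/n)^(nt) = $2,383.15 × (1 + 0.0502/1)^(1 × 15.5) = $5,091.76
Interest = A − P = $5,091.76 − $2,383.15 = $2,708.61

Interest = A - P = $2,708.61


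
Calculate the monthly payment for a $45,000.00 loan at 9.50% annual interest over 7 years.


Loan payment formula: PMT = PV × r / (1 − (1 + r)^(−n))
Monthly rate r = 0.095/12 ≈ 0.00791667, n = 84 months
Denominator: 1 − (1 + 0.095/12)^(−84) = 0.484378
PMT = $45,000.00 × (0.095/12) / 0.484378
PMT = $735.48 per month

PMT = PV × r / (1-(1+r)^(-n)) = $735.48/month


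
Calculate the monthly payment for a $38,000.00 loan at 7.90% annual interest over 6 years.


Loan payment formula: PMT = PV × r / (1 − (1 + r)^(−n))
Monthly rate r = 0.079/12 ≈ 0.00658333, n = 72 months
Denominator: 1 − (1 + 0.079/12)^(−72) = 0.376525
PMT = $38,000.00 × (0.079/12) / 0.376525
PMT = $664.41 per month

PMT = PV × r / (1-(1+r)^(-n)) = $664.41/month


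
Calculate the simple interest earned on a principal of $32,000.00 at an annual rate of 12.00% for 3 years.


Simple interest formula: I = P × r × t
I = $32,000.00 × 0.12 × 3
I = $11,520.00

I = P × r × t = $11,520.00


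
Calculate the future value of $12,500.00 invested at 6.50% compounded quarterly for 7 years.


Compound interest formula: A = P(1 + r/n)^(nt)
A = $12,500.00 × (1 + 0.065/4)^(4 × 7)
Growth factor: (1 + 0.065/4)^28 = 1.570419
A = $12,500.00 × 1.570419
A = $19,630.24

A = P(1 + r/n)^(nt) = $19,630.24


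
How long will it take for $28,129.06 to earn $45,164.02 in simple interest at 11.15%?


Rearrange the simple interest formula for t:
I = P × r × t  ⇒  t = I / (P × r)
t = $45,164.02 / ($28,129.06 × 0.1115)
t = 14.4

t = I/(P×r) = 14.4 years


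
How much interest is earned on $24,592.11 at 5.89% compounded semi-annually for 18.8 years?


Compound interest earned = final amount − principal.
A = P(1 + r/n)^(nt) = $24,592.11 × (1 + 0.0589/2)^(2 × 18.8) = $73,240.87
Interest = A − P = $73,240.87 − $24,592.11 = $48,648.76

Interest = A - P = $48,648.76


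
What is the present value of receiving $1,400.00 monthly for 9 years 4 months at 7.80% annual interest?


Present value of an ordinary annuity: PV = PMT × (1 − (1 + r)^(−n)) / r
Monthly rate r = 0.078/12 = 0.0065, n = 112
PV = $1,400.00 × (1 − (1 + 0.078/12)^(−112)) / (0.078/12)
PV = $1,400.00 × 79.382667
PV = $111,135.73

PV = PMT × (1-(1+r)^(-n))/r = $111,135.73


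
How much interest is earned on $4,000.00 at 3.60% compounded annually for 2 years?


Compound interest earned = final amount − principal.
A = P(1 + r/n)^(nt) = $4,000.00 × (1 + 0.036/1)^(1 × 2) = $4,293.18
Interest = A − P = $4,293.18 − $4,000.00 = $293.18

Interest = A - P = $293.18


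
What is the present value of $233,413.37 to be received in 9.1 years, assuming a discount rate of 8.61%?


Present value formula: PV = FV / (1 + r)^t
PV = $233,413.37 / (1 + 0.0861)^9.1
PV = $233,413.37 / 2.1203878
PV = $110,080.51

PV = FV / (1 + r)^t = $110,080.51


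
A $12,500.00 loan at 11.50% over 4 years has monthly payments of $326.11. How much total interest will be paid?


Total paid over the life of the loan = PMT × n.
Total paid = $326.11 × 48 = $15,653.28
Total interest = total paid − principal = $15,653.28 − $12,500.00 = $3,153.28

Total interest = (PMT × n) - PV = $3,153.28


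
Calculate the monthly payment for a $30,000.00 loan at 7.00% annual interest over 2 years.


Loan payment formula: PMT = PV × r / (1 − (1 + r)^(−n))
Monthly rate r = 0.07/12 ≈ 0.00583333, n = 24 months
Denominator: 1 − (1 + 0.07/12)^(−24) = 0.130288
PMT = $30,000.00 × (0.07/12) / 0.130288
PMT = $1,343.18 per month

PMT = PV × r / (1-(1+r)^(-n)) = $1,343.18/month


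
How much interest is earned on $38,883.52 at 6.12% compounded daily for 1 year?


Compound interest earned = final amount − principal.
A = P(1 + r/n)^(nt) = $38,883.52 × (1 + 0.0612/365)^(365 × 1) = $41,337.31
Interest = A − P = $41,337.31 − $38,883.52 = $2,453.79

Interest = A - P = $2,453.79


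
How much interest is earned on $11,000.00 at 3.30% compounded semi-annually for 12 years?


Compound interest earned = final amount − principal.
A = P(1 + r/n)^(nt) = $11,000.00 × (1 + 0.033/2)^(2 × 12) = $16,291.83
Interest = A − P = $16,291.83 − $11,000.00 = $5,291.83

Interest = A - P = $5,291.83


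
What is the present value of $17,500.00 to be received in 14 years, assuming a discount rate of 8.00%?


Present value formula: PV = FV / (1 + r)^t
PV = $17,500.00 / (1 + 0.08)^14
PV = $17,500.00 / 2.937194
PV = $5,958.07

PV = FV / (1 + r)^t = $5,958.07


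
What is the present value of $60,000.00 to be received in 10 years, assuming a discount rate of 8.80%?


Present value formula: PV = FV / (1 + r)^t
PV = $60,000.00 / (1 + 0.088)^10
PV = $60,000.00 / 2.3242827
PV = $25,814.42

PV = FV / (1 + r)^t = $25,814.42
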